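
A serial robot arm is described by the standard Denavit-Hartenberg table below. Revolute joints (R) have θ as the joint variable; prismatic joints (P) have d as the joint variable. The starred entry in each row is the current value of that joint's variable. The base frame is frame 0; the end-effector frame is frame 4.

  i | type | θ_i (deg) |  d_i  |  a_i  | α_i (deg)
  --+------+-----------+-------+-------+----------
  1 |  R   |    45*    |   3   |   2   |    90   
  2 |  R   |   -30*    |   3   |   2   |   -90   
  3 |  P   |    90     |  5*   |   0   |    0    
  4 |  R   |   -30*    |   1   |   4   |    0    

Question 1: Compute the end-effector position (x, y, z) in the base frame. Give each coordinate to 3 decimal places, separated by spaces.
after link 1: o_1 = (1.4142, 1.4142, 3.0000)
after link 2: o_2 = (4.7603, 0.5176, 2.0000)
after link 3: o_3 = (6.5280, 2.2854, 6.3301)
after link 4: o_4 = (5.6569, 6.3132, 6.1962)

5.657 6.313 6.196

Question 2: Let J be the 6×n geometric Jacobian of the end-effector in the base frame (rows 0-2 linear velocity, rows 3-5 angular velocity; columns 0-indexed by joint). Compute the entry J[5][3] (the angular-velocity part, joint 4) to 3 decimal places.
0.866

axis z_3 = (0.3536,0.3536,0.8660); lever o_n−o_3 = (-0.8712,4.0278,-0.1340)
cross product → J_v[:, 3] = (-3.5355,-0.7071,1.7321)
J_ω[:, 3] = z_3
entry J[5][3] = 0.8660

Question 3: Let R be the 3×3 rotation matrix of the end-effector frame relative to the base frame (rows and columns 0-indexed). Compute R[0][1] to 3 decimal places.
-0.884

End-effector y-axis (col 1 of R) = (-0.8839,-0.1768,0.4330)
R[0][1] = -0.8839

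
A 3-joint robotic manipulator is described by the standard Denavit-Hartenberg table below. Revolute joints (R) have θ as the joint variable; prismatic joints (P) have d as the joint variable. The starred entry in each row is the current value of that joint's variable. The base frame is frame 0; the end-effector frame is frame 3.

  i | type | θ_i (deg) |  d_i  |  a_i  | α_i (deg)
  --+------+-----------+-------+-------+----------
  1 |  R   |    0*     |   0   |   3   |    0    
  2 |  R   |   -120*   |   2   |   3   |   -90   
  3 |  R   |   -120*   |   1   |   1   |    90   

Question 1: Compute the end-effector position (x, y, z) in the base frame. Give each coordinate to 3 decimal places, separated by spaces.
after link 1: o_1 = (3.0000, 0.0000, 0.0000)
after link 2: o_2 = (1.5000, -2.5981, 2.0000)
after link 3: o_3 = (2.6160, -2.6651, 2.8660)

2.616 -2.665 2.866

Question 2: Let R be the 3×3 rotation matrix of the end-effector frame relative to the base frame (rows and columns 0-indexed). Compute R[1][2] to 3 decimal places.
End-effector z-axis (col 2 of R) = (0.4330,0.7500,-0.5000)
R[1][2] = 0.7500

0.750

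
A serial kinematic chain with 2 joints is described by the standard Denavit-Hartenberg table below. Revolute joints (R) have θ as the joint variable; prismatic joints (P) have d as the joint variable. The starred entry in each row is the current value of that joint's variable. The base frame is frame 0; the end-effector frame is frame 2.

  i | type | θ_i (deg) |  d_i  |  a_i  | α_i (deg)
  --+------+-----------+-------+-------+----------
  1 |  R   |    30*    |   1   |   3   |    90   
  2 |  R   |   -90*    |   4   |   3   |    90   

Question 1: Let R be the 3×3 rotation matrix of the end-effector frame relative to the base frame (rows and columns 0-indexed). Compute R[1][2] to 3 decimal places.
-0.500

End-effector z-axis (col 2 of R) = (-0.8660,-0.5000,-0.0000)
R[1][2] = -0.5000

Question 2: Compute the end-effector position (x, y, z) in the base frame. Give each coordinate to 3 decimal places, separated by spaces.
4.598 -1.964 -2.000

after link 1: o_1 = (2.5981, 1.5000, 1.0000)
after link 2: o_2 = (4.5981, -1.9641, -2.0000)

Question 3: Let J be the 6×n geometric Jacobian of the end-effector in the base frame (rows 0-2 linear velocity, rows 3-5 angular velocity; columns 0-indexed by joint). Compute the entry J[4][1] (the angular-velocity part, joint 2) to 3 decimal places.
axis z_1 = (0.5000,-0.8660,0.0000); lever o_n−o_1 = (2.0000,-3.4641,-3.0000)
cross product → J_v[:, 1] = (2.5981,1.5000,0.0000)
J_ω[:, 1] = z_1
entry J[4][1] = -0.8660

-0.866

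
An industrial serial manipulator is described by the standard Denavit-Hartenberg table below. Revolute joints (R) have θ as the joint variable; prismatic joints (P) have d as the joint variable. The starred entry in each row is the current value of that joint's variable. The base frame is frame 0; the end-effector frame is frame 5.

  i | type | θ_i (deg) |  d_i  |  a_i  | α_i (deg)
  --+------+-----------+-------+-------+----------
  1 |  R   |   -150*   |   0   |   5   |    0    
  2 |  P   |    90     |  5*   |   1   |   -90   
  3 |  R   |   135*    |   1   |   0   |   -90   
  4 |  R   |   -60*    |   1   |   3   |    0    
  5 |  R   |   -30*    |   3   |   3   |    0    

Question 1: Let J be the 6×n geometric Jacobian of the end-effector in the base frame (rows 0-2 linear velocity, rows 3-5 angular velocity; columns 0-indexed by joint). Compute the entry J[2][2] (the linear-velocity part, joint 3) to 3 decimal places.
3.889

axis z_2 = (0.8660,0.5000,0.0000); lever o_n−o_2 = (3.7696,6.6671,1.7678)
cross product → J_v[:, 2] = (0.8839,-1.5309,3.8891)
J_ω[:, 2] = z_2
entry J[2][2] = 3.8891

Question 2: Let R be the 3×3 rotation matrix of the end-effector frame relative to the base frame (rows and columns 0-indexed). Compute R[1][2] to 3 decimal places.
End-effector z-axis (col 2 of R) = (-0.3536,0.6124,0.7071)
R[1][2] = 0.6124

0.612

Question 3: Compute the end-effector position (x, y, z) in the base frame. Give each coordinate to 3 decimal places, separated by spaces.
after link 1: o_1 = (-4.3301, -2.5000, 0.0000)
after link 2: o_2 = (-3.8301, -3.3660, 5.0000)
after link 3: o_3 = (-2.9641, -2.8660, 5.0000)
after link 4: o_4 = (-1.5980, -0.0361, 4.6464)
after link 5: o_5 = (-0.0606, 3.3011, 6.7678)

-0.061 3.301 6.768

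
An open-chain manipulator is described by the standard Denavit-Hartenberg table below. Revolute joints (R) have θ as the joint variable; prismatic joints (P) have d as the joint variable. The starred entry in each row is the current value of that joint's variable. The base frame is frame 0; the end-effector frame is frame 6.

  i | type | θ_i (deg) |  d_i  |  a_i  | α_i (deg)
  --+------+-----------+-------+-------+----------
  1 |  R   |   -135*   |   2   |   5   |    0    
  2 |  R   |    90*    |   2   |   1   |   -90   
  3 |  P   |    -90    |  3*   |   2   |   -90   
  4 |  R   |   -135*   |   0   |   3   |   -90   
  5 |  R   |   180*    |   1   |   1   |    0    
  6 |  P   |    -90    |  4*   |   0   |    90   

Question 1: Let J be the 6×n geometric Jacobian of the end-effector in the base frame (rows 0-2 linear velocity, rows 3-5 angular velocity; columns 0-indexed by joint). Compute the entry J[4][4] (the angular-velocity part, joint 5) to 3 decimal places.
0.500

axis z_4 = (0.5000,0.5000,0.7071); lever o_n−o_4 = (2.0000,2.0000,4.2426)
cross product → J_v[:, 4] = (0.7071,-0.7071,0.0000)
J_ω[:, 4] = z_4
entry J[4][4] = 0.5000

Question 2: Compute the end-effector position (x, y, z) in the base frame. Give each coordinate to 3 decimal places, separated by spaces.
2.793 1.379 8.121

after link 1: o_1 = (-3.5355, -3.5355, 2.0000)
after link 2: o_2 = (-2.8284, -4.2426, 4.0000)
after link 3: o_3 = (-0.7071, -2.1213, 6.0000)
after link 4: o_4 = (0.7929, -0.6213, 3.8787)
after link 5: o_5 = (0.7929, -0.6213, 5.2929)
after link 6: o_6 = (2.7929, 1.3787, 8.1213)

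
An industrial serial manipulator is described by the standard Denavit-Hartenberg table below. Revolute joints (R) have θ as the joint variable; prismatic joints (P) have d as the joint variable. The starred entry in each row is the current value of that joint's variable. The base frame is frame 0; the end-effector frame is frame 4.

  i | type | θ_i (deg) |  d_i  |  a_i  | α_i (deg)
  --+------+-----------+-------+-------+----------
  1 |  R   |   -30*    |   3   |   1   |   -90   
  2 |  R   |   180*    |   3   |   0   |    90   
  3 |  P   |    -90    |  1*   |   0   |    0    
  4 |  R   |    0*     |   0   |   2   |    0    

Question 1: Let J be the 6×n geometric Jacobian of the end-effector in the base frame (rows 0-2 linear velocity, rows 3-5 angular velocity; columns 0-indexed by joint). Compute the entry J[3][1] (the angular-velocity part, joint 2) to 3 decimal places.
0.500

axis z_1 = (0.5000,0.8660,0.0000); lever o_n−o_1 = (0.5000,0.8660,-1.0000)
cross product → J_v[:, 1] = (-0.8660,0.5000,0.0000)
J_ω[:, 1] = z_1
entry J[3][1] = 0.5000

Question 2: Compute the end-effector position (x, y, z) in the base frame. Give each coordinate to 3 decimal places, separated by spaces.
after link 1: o_1 = (0.8660, -0.5000, 3.0000)
after link 2: o_2 = (2.3660, 2.0981, 3.0000)
after link 3: o_3 = (2.3660, 2.0981, 2.0000)
after link 4: o_4 = (1.3660, 0.3660, 2.0000)

1.366 0.366 2.000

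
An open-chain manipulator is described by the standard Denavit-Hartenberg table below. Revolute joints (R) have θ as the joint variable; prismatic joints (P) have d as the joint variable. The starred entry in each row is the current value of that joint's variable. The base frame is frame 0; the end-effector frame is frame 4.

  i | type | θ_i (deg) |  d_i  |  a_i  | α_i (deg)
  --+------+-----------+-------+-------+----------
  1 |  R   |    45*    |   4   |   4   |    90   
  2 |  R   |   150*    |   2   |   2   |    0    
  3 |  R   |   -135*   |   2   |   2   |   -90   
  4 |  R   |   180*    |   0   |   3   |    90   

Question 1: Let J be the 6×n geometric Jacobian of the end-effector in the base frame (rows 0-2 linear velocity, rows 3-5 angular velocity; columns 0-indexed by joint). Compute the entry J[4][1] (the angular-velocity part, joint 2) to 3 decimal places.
axis z_1 = (0.7071,-0.7071,0.0000); lever o_n−o_1 = (0.9207,-4.7362,0.7412)
cross product → J_v[:, 1] = (-0.5241,-0.5241,-2.6980)
J_ω[:, 1] = z_1
entry J[4][1] = -0.7071

-0.707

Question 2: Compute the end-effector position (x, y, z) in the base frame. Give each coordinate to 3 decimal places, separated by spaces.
3.749 -1.908 4.741

after link 1: o_1 = (2.8284, 2.8284, 4.0000)
after link 2: o_2 = (3.0179, 0.1895, 5.0000)
after link 3: o_3 = (5.7981, 0.1413, 5.5176)
after link 4: o_4 = (3.7491, -1.9078, 4.7412)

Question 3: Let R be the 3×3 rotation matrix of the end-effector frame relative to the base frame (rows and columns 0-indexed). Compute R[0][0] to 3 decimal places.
-0.683

End-effector x-axis (col 0 of R) = (-0.6830,-0.6830,-0.2588)
R[0][0] = -0.6830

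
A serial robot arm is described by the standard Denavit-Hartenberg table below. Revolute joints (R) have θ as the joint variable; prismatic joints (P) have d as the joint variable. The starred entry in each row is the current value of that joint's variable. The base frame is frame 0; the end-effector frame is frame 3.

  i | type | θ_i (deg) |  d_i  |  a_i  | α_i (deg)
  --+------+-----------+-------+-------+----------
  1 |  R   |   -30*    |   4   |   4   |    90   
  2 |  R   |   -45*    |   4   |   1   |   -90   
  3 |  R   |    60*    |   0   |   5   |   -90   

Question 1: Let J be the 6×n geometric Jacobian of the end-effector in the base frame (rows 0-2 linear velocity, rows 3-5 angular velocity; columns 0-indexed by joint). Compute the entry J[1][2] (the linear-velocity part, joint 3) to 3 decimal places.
3.696

axis z_2 = (0.6124,-0.3536,0.7071); lever o_n−o_2 = (3.6960,2.8661,-1.7678)
cross product → J_v[:, 2] = (-1.4017,3.6960,3.0619)
J_ω[:, 2] = z_2
entry J[1][2] = 3.6960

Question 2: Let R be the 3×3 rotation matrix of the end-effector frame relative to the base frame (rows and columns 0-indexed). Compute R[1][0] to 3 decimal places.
End-effector x-axis (col 0 of R) = (0.7392,0.5732,-0.3536)
R[1][0] = 0.5732

0.573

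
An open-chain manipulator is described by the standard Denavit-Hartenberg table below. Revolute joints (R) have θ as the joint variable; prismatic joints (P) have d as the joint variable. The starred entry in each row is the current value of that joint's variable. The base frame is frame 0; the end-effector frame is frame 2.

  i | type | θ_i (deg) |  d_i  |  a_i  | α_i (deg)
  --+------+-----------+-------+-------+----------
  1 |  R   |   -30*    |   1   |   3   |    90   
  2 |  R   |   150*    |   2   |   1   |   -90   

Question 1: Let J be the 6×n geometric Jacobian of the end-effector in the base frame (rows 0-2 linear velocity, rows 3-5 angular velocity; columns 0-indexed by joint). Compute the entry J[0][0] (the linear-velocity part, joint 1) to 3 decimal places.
axis z_0 = ẑ; lever o_n−o_0 = (0.8481,-2.7990,1.5000)
cross product → J_v[:, 0] = (2.7990,0.8481,-0.0000)
J_ω[:, 0] = z_0
entry J[0][0] = 2.7990

2.799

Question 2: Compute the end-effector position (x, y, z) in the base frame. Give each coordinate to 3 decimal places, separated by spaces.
after link 1: o_1 = (2.5981, -1.5000, 1.0000)
after link 2: o_2 = (0.8481, -2.7990, 1.5000)

0.848 -2.799 1.500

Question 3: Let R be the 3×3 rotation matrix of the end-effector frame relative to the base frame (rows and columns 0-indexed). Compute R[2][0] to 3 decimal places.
0.500

End-effector x-axis (col 0 of R) = (-0.7500,0.4330,0.5000)
R[2][0] = 0.5000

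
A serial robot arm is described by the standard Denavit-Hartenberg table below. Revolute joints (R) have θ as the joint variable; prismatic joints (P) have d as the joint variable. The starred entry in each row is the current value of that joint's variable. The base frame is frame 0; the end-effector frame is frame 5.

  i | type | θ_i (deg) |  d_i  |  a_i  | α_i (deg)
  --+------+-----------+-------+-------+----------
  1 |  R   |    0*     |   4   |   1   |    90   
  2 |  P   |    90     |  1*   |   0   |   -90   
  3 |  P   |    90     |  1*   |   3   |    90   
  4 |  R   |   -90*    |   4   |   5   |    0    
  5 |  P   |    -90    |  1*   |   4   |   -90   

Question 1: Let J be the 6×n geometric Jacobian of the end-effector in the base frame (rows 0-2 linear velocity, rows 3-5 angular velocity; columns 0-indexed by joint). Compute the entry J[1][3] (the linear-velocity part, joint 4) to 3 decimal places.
axis z_3 = (0.0000,-0.0000,1.0000); lever o_n−o_3 = (5.0000,-4.0000,5.0000)
cross product → J_v[:, 3] = (4.0000,5.0000,0.0000)
J_ω[:, 3] = z_3
entry J[1][3] = 5.0000

5.000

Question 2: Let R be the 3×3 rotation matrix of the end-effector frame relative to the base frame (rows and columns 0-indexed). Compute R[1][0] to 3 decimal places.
End-effector x-axis (col 0 of R) = (0.0000,-1.0000,0.0000)
R[1][0] = -1.0000

-1.000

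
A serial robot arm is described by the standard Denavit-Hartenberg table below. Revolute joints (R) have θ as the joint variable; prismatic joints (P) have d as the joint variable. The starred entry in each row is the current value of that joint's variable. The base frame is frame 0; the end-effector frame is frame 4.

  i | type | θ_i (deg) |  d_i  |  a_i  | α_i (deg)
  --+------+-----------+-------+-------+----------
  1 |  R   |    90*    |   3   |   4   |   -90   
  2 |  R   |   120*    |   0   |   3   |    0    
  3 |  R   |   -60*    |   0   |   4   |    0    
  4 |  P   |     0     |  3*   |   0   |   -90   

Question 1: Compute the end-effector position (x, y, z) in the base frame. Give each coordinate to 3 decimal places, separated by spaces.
-3.000 4.500 -3.062

after link 1: o_1 = (0.0000, 4.0000, 3.0000)
after link 2: o_2 = (-0.0000, 2.5000, 0.4019)
after link 3: o_3 = (-0.0000, 4.5000, -3.0622)
after link 4: o_4 = (-3.0000, 4.5000, -3.0622)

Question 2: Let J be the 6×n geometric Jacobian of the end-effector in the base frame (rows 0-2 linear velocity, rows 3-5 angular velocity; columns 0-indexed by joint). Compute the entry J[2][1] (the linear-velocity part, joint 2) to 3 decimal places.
-0.500

axis z_1 = (-1.0000,0.0000,0.0000); lever o_n−o_1 = (-3.0000,0.5000,-6.0622)
cross product → J_v[:, 1] = (-0.0000,-6.0622,-0.5000)
J_ω[:, 1] = z_1
entry J[2][1] = -0.5000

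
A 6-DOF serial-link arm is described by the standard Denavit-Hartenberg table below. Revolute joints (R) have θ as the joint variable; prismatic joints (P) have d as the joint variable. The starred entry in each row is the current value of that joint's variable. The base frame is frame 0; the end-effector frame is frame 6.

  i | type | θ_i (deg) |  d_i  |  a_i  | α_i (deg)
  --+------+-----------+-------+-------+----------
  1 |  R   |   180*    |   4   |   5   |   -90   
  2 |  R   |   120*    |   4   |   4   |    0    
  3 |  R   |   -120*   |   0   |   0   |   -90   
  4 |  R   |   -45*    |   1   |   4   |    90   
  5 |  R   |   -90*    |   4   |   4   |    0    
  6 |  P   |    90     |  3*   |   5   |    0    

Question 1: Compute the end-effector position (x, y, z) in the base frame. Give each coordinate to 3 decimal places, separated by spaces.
after link 1: o_1 = (-5.0000, 0.0000, 4.0000)
after link 2: o_2 = (-3.0000, -4.0000, 0.5359)
after link 3: o_3 = (-3.0000, -4.0000, 0.5359)
after link 4: o_4 = (-5.8284, -6.8284, -0.4641)
after link 5: o_5 = (-3.0000, -9.6569, 3.5359)
after link 6: o_6 = (-4.4142, -15.3137, 3.5359)

-4.414 -15.314 3.536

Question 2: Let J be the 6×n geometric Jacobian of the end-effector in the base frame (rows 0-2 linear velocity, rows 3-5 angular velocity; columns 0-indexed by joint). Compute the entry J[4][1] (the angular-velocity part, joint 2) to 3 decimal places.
-1.000

axis z_1 = (-0.0000,-1.0000,0.0000); lever o_n−o_1 = (0.5858,-15.3137,-0.4641)
cross product → J_v[:, 1] = (0.4641,-0.0000,0.5858)
J_ω[:, 1] = z_1
entry J[4][1] = -1.0000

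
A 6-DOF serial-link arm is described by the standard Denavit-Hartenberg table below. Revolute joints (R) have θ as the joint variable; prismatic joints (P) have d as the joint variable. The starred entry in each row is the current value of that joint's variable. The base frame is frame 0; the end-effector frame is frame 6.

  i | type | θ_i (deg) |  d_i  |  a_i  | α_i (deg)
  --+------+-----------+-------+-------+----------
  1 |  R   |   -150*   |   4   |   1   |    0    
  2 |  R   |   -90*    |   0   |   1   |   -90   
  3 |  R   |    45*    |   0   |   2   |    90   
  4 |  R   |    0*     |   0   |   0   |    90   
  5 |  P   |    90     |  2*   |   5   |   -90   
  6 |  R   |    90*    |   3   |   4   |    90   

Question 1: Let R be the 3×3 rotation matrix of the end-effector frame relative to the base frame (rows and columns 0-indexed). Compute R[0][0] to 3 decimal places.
End-effector x-axis (col 0 of R) = (-0.8660,-0.5000,0.0000)
R[0][0] = -0.8660

-0.866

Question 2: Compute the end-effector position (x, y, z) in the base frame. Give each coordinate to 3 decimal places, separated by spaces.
after link 1: o_1 = (-0.8660, -0.5000, 4.0000)
after link 2: o_2 = (-1.3660, 0.3660, 4.0000)
after link 3: o_3 = (-2.0731, 1.5908, 2.5858)
after link 4: o_4 = (-2.0731, 1.5908, 2.5858)
after link 5: o_5 = (-2.1088, 5.6526, 6.1213)
after link 6: o_6 = (-4.5123, 1.8155, 8.2426)

-4.512 1.816 8.243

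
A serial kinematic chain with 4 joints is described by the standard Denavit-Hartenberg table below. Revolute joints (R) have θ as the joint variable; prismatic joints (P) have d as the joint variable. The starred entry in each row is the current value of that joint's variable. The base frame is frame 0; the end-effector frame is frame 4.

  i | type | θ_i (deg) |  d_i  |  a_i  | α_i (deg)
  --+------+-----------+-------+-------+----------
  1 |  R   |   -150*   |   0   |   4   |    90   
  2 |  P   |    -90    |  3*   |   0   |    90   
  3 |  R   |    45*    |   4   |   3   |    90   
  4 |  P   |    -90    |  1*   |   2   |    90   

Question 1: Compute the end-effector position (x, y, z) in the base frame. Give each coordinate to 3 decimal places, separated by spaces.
after link 1: o_1 = (-3.4641, -2.0000, 0.0000)
after link 2: o_2 = (-4.9641, 0.5981, 0.0000)
after link 3: o_3 = (-2.5607, 4.4352, -2.1213)
after link 4: o_4 = (-3.9392, 2.8228, -2.8284)

-3.939 2.823 -2.828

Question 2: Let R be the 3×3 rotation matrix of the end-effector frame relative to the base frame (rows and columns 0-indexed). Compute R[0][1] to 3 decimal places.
End-effector y-axis (col 1 of R) = (0.3536,-0.6124,-0.7071)
R[0][1] = 0.3536

0.354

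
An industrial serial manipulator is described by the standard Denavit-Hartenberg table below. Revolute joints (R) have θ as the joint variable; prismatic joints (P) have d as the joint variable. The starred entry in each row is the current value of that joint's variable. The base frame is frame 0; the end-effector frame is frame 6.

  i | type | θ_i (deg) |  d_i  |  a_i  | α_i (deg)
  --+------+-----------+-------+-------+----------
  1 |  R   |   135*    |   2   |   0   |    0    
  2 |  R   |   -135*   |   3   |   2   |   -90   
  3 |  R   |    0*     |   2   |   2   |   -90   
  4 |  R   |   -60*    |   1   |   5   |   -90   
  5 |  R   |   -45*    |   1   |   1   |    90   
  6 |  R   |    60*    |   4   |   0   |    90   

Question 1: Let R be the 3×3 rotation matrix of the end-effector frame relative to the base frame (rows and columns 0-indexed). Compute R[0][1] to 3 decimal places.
End-effector y-axis (col 1 of R) = (-0.3536,-0.6124,-0.7071)
R[0][1] = -0.3536

-0.354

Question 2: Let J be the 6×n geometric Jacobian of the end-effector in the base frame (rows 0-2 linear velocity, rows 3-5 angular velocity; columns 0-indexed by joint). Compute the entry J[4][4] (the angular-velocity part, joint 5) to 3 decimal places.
-0.500

axis z_4 = (0.8660,-0.5000,-0.0000); lever o_n−o_4 = (-0.1946,-2.3371,-3.5355)
cross product → J_v[:, 4] = (1.7678,3.0619,-2.1213)
J_ω[:, 4] = z_4
entry J[4][4] = -0.5000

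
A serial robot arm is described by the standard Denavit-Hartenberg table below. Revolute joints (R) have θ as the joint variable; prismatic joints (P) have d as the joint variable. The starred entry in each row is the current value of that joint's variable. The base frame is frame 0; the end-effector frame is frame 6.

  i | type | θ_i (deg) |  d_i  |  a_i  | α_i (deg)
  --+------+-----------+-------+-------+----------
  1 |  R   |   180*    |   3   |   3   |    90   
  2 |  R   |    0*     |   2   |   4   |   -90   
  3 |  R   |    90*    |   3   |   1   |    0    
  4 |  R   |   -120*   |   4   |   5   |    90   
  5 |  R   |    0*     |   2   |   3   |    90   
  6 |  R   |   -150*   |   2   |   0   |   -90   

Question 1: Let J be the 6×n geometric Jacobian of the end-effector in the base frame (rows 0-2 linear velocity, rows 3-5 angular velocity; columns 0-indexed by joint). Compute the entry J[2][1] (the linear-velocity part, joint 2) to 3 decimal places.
axis z_1 = (0.0000,1.0000,0.0000); lever o_n−o_1 = (-9.9282,6.7321,5.0000)
cross product → J_v[:, 1] = (5.0000,-0.0000,9.9282)
J_ω[:, 1] = z_1
entry J[2][1] = 9.9282

9.928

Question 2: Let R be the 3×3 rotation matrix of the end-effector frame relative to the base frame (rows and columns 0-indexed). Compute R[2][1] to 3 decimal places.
1.000

End-effector y-axis (col 1 of R) = (-0.0000,-0.0000,1.0000)
R[2][1] = 1.0000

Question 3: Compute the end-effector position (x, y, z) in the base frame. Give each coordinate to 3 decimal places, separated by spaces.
-12.928 6.732 8.000

after link 1: o_1 = (-3.0000, 0.0000, 3.0000)
after link 2: o_2 = (-7.0000, 2.0000, 3.0000)
after link 3: o_3 = (-7.0000, 1.0000, 6.0000)
after link 4: o_4 = (-11.3301, 3.5000, 10.0000)
after link 5: o_5 = (-12.9282, 6.7321, 10.0000)
after link 6: o_6 = (-12.9282, 6.7321, 8.0000)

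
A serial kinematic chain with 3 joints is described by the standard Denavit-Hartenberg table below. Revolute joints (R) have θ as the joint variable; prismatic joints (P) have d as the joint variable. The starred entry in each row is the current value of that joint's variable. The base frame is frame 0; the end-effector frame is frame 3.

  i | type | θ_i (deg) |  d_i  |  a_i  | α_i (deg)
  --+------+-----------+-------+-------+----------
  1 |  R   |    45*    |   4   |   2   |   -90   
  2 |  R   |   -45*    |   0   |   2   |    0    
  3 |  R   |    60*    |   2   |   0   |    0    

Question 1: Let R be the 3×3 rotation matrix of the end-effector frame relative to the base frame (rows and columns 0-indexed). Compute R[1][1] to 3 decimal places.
End-effector y-axis (col 1 of R) = (-0.1830,-0.1830,-0.9659)
R[1][1] = -0.1830

-0.183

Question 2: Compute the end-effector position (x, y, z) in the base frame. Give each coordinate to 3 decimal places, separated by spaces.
1.000 3.828 5.414

after link 1: o_1 = (1.4142, 1.4142, 4.0000)
after link 2: o_2 = (2.4142, 2.4142, 5.4142)
after link 3: o_3 = (1.0000, 3.8284, 5.4142)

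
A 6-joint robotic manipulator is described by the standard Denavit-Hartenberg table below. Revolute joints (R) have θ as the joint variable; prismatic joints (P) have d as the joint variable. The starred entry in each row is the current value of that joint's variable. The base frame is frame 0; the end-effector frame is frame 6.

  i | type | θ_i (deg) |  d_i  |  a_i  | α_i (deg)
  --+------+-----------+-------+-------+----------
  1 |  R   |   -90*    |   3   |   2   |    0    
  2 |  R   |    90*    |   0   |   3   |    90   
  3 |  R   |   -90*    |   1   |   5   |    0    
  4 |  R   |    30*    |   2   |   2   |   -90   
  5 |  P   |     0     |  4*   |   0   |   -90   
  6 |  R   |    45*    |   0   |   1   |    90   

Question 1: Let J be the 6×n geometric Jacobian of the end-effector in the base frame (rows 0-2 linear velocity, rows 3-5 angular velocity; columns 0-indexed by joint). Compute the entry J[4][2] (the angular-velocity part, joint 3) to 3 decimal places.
-1.000

axis z_2 = (0.0000,-1.0000,0.0000); lever o_n−o_2 = (4.2053,-3.0000,-5.6980)
cross product → J_v[:, 2] = (5.6980,0.0000,4.2053)
J_ω[:, 2] = z_2
entry J[4][2] = -1.0000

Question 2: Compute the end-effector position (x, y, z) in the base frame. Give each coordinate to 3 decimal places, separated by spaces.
after link 1: o_1 = (0.0000, -2.0000, 3.0000)
after link 2: o_2 = (3.0000, -2.0000, 3.0000)
after link 3: o_3 = (3.0000, -3.0000, -2.0000)
after link 4: o_4 = (4.0000, -5.0000, -3.7321)
after link 5: o_5 = (7.4641, -5.0000, -1.7321)
after link 6: o_6 = (7.2053, -5.0000, -2.6980)

7.205 -5.000 -2.698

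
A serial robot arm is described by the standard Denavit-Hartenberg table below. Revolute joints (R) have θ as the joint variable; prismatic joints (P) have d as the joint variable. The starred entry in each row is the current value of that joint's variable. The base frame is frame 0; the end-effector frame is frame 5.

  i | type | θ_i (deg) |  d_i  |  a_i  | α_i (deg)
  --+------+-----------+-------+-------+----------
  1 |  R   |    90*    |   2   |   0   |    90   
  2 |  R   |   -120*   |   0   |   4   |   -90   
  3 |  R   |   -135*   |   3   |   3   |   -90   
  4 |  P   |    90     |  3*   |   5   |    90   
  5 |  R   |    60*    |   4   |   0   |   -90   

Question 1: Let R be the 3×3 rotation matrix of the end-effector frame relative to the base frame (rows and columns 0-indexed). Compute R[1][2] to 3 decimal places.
0.573

End-effector z-axis (col 2 of R) = (0.3536,0.5732,-0.7392)
R[1][2] = 0.5732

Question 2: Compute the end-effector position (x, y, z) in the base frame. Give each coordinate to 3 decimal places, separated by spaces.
7.071 -2.318 1.985

after link 1: o_1 = (0.0000, 0.0000, 2.0000)
after link 2: o_2 = (0.0000, -2.0000, -1.4641)
after link 3: o_3 = (2.1213, 1.6587, -1.1270)
after link 4: o_4 = (4.2426, -3.7321, -0.4641)
after link 5: o_5 = (7.0711, -2.3178, 1.9854)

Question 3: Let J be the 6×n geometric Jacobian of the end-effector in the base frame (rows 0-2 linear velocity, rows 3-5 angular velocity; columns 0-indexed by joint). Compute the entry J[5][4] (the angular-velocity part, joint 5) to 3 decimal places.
axis z_4 = (0.7071,0.3536,0.6124); lever o_n−o_4 = (2.8284,1.4142,2.4495)
cross product → J_v[:, 4] = (-0.0000,-0.0000,0.0000)
J_ω[:, 4] = z_4
entry J[5][4] = 0.6124

0.612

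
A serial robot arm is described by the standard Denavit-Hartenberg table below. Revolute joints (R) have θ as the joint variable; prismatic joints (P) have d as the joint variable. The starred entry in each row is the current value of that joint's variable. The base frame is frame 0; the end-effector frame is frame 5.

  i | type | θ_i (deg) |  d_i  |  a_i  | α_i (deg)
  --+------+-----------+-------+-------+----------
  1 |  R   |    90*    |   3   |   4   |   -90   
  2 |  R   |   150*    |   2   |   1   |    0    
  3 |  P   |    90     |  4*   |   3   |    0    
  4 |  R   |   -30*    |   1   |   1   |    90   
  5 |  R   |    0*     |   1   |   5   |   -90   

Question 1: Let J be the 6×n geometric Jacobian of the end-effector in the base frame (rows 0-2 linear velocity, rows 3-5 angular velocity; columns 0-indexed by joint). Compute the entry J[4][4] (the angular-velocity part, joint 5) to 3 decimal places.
-0.500

axis z_4 = (-0.0000,-0.5000,-0.8660); lever o_n−o_4 = (0.0000,-4.8301,1.6340)
cross product → J_v[:, 4] = (-5.0000,0.0000,0.0000)
J_ω[:, 4] = z_4
entry J[4][4] = -0.5000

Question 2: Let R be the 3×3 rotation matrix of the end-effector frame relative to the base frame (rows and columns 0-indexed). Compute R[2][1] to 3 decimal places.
End-effector y-axis (col 1 of R) = (0.0000,0.5000,0.8660)
R[2][1] = 0.8660

0.866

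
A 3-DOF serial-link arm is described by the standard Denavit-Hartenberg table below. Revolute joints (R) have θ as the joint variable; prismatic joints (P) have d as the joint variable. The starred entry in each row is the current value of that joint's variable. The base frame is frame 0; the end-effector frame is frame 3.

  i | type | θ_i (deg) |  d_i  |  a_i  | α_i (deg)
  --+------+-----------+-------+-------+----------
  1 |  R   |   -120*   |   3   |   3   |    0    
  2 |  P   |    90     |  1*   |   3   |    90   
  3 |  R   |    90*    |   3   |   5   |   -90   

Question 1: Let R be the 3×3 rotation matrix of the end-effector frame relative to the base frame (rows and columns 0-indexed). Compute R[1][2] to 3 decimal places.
End-effector z-axis (col 2 of R) = (-0.8660,0.5000,0.0000)
R[1][2] = 0.5000

0.500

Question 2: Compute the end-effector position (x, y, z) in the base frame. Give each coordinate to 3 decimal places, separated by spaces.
after link 1: o_1 = (-1.5000, -2.5981, 3.0000)
after link 2: o_2 = (1.0981, -4.0981, 4.0000)
after link 3: o_3 = (-0.4019, -6.6962, 9.0000)

-0.402 -6.696 9.000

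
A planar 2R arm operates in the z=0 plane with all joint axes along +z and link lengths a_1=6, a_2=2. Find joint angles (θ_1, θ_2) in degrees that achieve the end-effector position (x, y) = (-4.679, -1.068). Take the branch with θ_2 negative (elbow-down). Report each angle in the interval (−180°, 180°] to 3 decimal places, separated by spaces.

-150.000 -134.986

cos θ_2 = (23.0337−6²−2²)/(2·6·2) = -0.7069; θ_2 = -134.9857° (elbow-down)
β = atan2(-1.0680,-4.6790) = -167.1423°; ψ = atan2(-1.4146,4.5861) = -17.1421°
θ_1 = β − ψ = -150.0002°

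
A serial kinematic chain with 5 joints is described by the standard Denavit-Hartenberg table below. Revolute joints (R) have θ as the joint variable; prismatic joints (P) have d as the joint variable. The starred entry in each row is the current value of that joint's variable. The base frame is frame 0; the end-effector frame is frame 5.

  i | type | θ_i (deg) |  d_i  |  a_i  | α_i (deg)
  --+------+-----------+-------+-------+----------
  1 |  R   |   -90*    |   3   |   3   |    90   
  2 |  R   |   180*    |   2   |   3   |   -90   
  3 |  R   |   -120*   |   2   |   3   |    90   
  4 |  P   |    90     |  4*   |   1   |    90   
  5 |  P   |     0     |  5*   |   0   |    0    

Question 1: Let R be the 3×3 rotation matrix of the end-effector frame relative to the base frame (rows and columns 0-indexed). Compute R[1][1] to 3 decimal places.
-0.866

End-effector y-axis (col 1 of R) = (0.5000,-0.8660,-0.0000)
R[1][1] = -0.8660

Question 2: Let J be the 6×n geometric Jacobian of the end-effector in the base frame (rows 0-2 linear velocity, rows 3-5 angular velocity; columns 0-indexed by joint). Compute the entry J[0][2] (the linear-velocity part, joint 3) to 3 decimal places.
axis z_2 = (-0.0000,0.0000,-1.0000); lever o_n−o_2 = (-4.9282,-7.4641,-3.0000)
cross product → J_v[:, 2] = (-7.4641,4.9282,0.0000)
J_ω[:, 2] = z_2
entry J[0][2] = -7.4641

-7.464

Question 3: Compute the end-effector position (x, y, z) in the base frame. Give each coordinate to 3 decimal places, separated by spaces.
-6.928 -7.464 0.000

after link 1: o_1 = (0.0000, -3.0000, 3.0000)
after link 2: o_2 = (-2.0000, -0.0000, 3.0000)
after link 3: o_3 = (-4.5981, -1.5000, 1.0000)
after link 4: o_4 = (-2.5981, -4.9641, -0.0000)
after link 5: o_5 = (-6.9282, -7.4641, 0.0000)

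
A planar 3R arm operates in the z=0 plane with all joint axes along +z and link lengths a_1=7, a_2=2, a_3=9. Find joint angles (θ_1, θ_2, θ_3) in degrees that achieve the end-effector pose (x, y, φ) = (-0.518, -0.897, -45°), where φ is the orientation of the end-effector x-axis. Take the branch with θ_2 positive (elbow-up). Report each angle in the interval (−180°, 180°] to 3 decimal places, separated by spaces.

wrist centre = target − a_3·(cos φ, sin φ) = (-6.8820, 5.4670)
cos θ_2 = (77.2491−7²−2²)/(2·7·2) = 0.8660; θ_2 = 29.9986° (elbow-up)
β = atan2(5.4670,-6.8820) = 141.5367°; ψ = atan2(1.0000,8.7321) = 6.5328°
θ_1 = β − ψ = 135.0039°
θ_3 = φ − θ_1 − θ_2 = 149.9975° (wrapped to (-180°,180°])

135.004 29.999 149.997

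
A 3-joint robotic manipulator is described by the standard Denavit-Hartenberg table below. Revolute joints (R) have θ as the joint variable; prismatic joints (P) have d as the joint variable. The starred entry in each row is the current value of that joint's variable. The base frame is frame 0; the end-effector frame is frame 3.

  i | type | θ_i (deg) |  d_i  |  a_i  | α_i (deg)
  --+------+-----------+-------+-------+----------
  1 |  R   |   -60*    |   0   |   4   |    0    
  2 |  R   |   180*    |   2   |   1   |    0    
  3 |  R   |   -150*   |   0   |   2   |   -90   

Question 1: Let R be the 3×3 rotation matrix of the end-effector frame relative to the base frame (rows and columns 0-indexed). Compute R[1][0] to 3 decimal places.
End-effector x-axis (col 0 of R) = (0.8660,-0.5000,0.0000)
R[1][0] = -0.5000

-0.500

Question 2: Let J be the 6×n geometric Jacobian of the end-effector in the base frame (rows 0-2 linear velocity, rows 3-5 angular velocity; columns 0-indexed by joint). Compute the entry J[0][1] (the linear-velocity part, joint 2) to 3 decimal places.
axis z_1 = (0.0000,0.0000,1.0000); lever o_n−o_1 = (1.2321,-0.1340,2.0000)
cross product → J_v[:, 1] = (0.1340,1.2321,-0.0000)
J_ω[:, 1] = z_1
entry J[0][1] = 0.1340

0.134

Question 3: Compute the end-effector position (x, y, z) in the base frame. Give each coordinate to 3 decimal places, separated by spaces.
after link 1: o_1 = (2.0000, -3.4641, 0.0000)
after link 2: o_2 = (1.5000, -2.5981, 2.0000)
after link 3: o_3 = (3.2321, -3.5981, 2.0000)

3.232 -3.598 2.000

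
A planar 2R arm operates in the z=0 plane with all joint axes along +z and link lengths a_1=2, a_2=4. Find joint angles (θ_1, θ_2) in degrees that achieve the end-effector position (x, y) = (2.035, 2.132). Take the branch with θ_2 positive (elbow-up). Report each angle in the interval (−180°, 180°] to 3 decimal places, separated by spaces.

cos θ_2 = (8.6866−2²−4²)/(2·2·4) = -0.7071; θ_2 = 134.9982° (elbow-up)
β = atan2(2.1320,2.0350) = 46.3335°; ψ = atan2(2.8285,-0.8283) = 106.3228°
θ_1 = β − ψ = -59.9893°

-59.989 134.998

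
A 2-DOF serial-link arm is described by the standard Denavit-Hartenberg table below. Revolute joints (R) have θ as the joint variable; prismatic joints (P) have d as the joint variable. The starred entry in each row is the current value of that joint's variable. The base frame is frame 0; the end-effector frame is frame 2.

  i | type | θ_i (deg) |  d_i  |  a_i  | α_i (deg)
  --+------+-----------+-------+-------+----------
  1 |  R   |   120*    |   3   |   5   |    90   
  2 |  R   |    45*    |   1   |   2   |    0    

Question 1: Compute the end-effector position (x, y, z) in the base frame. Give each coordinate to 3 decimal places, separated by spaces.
-2.341 6.055 4.414

after link 1: o_1 = (-2.5000, 4.3301, 3.0000)
after link 2: o_2 = (-2.3411, 6.0549, 4.4142)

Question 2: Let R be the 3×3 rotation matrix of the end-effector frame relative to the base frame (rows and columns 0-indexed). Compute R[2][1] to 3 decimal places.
End-effector y-axis (col 1 of R) = (0.3536,-0.6124,0.7071)
R[2][1] = 0.7071

0.707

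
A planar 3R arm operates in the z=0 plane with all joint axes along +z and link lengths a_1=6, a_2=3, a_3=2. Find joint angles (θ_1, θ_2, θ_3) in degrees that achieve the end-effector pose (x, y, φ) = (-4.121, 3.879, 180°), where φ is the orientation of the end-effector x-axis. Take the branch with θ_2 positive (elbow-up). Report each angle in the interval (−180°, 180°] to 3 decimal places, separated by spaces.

wrist centre = target − a_3·(cos φ, sin φ) = (-2.1210, 3.8790)
cos θ_2 = (19.5453−6²−3²)/(2·6·3) = -0.7071; θ_2 = 134.9975° (elbow-up)
β = atan2(3.8790,-2.1210) = 118.6694°; ψ = atan2(2.1214,3.8788) = 28.6755°
θ_1 = β − ψ = 89.9939°
θ_3 = φ − θ_1 − θ_2 = -44.9913° (wrapped to (-180°,180°])

89.994 134.997 -44.991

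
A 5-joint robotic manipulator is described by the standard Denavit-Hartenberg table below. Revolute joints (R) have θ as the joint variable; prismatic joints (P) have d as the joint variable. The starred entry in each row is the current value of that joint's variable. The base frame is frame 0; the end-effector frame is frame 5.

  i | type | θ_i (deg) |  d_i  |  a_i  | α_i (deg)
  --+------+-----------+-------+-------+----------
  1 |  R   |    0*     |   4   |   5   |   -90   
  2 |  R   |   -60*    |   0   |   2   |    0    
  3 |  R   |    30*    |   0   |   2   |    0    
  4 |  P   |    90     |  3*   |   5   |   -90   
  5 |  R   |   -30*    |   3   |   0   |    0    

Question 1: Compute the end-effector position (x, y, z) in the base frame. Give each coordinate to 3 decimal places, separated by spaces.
7.634 3.000 0.902

after link 1: o_1 = (5.0000, 0.0000, 4.0000)
after link 2: o_2 = (6.0000, -0.0000, 5.7321)
after link 3: o_3 = (7.7321, -0.0000, 6.7321)
after link 4: o_4 = (10.2321, 3.0000, 2.4019)
after link 5: o_5 = (7.6340, 3.0000, 0.9019)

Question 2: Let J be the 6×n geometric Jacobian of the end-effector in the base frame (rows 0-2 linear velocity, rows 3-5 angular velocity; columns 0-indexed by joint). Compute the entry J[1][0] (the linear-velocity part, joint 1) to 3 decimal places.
7.634

axis z_0 = ẑ; lever o_n−o_0 = (7.6340,3.0000,0.9019)
cross product → J_v[:, 0] = (-3.0000,7.6340,0.0000)
J_ω[:, 0] = z_0
entry J[1][0] = 7.6340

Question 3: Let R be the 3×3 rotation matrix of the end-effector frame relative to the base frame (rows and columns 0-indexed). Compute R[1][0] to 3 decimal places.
End-effector x-axis (col 0 of R) = (0.4330,0.5000,-0.7500)
R[1][0] = 0.5000

0.500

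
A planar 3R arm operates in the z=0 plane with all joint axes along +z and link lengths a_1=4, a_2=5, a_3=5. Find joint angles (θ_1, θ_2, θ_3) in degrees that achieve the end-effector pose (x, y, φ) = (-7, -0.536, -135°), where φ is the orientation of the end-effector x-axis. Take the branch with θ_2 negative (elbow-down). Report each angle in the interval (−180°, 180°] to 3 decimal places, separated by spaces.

wrist centre = target − a_3·(cos φ, sin φ) = (-3.4645, 2.9995)
cos θ_2 = (20.9997−4²−5²)/(2·4·5) = -0.5000; θ_2 = -120.0004° (elbow-down)
β = atan2(2.9995,-3.4645) = 139.1140°; ψ = atan2(-4.3301,1.5000) = -70.8937°
θ_1 = β − ψ = 210.0077°
θ_3 = φ − θ_1 − θ_2 = 134.9927° (wrapped to (-180°,180°])

-149.992 -120.000 134.993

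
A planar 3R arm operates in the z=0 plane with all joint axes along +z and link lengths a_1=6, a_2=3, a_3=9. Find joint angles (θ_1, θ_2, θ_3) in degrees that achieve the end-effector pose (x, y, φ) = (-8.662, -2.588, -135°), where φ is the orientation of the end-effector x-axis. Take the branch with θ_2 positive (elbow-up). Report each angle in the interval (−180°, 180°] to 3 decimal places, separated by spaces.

92.652 135.012 -2.664

wrist centre = target − a_3·(cos φ, sin φ) = (-2.2980, 3.7760)
cos θ_2 = (19.5389−6²−3²)/(2·6·3) = -0.7073; θ_2 = 135.0119° (elbow-up)
β = atan2(3.7760,-2.2980) = 121.3246°; ψ = atan2(2.1209,3.8782) = 28.6728°
θ_1 = β − ψ = 92.6518°
θ_3 = φ − θ_1 − θ_2 = -2.6637° (wrapped to (-180°,180°])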